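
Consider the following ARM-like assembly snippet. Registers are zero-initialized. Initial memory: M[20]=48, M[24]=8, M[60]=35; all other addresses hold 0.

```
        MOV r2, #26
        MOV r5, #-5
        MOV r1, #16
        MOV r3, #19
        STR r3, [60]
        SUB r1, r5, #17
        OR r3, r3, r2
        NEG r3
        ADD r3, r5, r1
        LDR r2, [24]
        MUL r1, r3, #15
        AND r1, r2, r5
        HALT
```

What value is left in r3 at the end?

-27

r2=26
r5=-5
r1=16
r3=19
STR r3, [60] → M[60]=19
r1=(-5)-17=-22
r3=19|26=27
r3=-(27)=-27
r3=(-5)+(-22)=-27
r2=M[24]=8
r1=(-27)*15=-405
r1=8&(-5)=8
halt.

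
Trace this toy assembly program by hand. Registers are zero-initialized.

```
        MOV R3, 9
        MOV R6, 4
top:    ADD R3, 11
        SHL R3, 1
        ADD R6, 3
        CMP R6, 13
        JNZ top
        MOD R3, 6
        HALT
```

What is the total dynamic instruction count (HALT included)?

19

MOV R3, 9 → R3=9
MOV R6, 4 → R6=4
ADD R3, 11 → R3=9+11=20
SHL R3, 1 → R3=20<<1=40
ADD R6, 3 → R6=4+3=7
CMP R6, 13  (cmp 7,13)
JNZ top: taken
ADD R3, 11 → R3=40+11=51
SHL R3, 1 → R3=51<<1=102
ADD R6, 3 → R6=7+3=10
CMP R6, 13  (cmp 10,13)
JNZ top: taken
ADD R3, 11 → R3=102+11=113
SHL R3, 1 → R3=113<<1=226
ADD R6, 3 → R6=10+3=13
CMP R6, 13  (cmp 13,13)
JNZ top: not taken
MOD R3, 6 → R3=226%6=4
halt.
Total executed instructions: 19.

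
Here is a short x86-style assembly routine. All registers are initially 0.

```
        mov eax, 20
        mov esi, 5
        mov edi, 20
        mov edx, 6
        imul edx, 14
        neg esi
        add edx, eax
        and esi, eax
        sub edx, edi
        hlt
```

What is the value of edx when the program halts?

eax=20
esi=5
edi=20
edx=6
edx=6*14=84
esi=-(5)=-5
edx=84+20=104
esi=(-5)&20=16
edx=104-20=84
halt.

84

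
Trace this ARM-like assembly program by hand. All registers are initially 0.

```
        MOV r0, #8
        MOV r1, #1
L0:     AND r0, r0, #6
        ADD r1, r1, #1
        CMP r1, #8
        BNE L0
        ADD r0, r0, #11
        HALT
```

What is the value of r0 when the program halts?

MOV r0, #8 → r0=8
MOV r1, #1 → r1=1
AND r0, r0, #6 → r0=8&6=0
ADD r1, r1, #1 → r1=1+1=2
CMP r1, #8  (cmp 2,8)
BNE L0: taken
AND r0, r0, #6 → r0=0&6=0
ADD r1, r1, #1 → r1=2+1=3
CMP r1, #8  (cmp 3,8)
BNE L0: taken
AND r0, r0, #6 → r0=0&6=0
ADD r1, r1, #1 → r1=3+1=4
CMP r1, #8  (cmp 4,8)
BNE L0: taken
AND r0, r0, #6 → r0=0&6=0
ADD r1, r1, #1 → r1=4+1=5
CMP r1, #8  (cmp 5,8)
BNE L0: taken
AND r0, r0, #6 → r0=0&6=0
ADD r1, r1, #1 → r1=5+1=6
CMP r1, #8  (cmp 6,8)
BNE L0: taken
AND r0, r0, #6 → r0=0&6=0
ADD r1, r1, #1 → r1=6+1=7
CMP r1, #8  (cmp 7,8)
BNE L0: taken
AND r0, r0, #6 → r0=0&6=0
ADD r1, r1, #1 → r1=7+1=8
CMP r1, #8  (cmp 8,8)
BNE L0: not taken
ADD r0, r0, #11 → r0=0+11=11
halt.

11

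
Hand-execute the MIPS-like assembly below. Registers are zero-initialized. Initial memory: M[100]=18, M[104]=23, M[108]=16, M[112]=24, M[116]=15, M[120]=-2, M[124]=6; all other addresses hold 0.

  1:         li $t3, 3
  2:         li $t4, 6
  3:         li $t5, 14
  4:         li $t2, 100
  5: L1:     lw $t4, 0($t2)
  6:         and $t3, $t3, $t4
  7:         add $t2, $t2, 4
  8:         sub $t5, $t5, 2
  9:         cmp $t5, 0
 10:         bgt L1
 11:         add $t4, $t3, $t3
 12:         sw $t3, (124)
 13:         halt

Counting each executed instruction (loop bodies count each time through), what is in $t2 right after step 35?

120

li $t3, 3 → $t3=3
li $t4, 6 → $t4=6
li $t5, 14 → $t5=14
li $t2, 100 → $t2=100
lw $t4, 0($t2) → $t4=M[100]=18
and $t3, $t3, $t4 → $t3=3&18=2
add $t2, $t2, 4 → $t2=100+4=104
sub $t5, $t5, 2 → $t5=14-2=12
cmp $t5, 0  (cmp 12,0)
bgt L1: taken
lw $t4, 0($t2) → $t4=M[104]=23
and $t3, $t3, $t4 → $t3=2&23=2
add $t2, $t2, 4 → $t2=104+4=108
sub $t5, $t5, 2 → $t5=12-2=10
cmp $t5, 0  (cmp 10,0)
bgt L1: taken
lw $t4, 0($t2) → $t4=M[108]=16
and $t3, $t3, $t4 → $t3=2&16=0
add $t2, $t2, 4 → $t2=108+4=112
sub $t5, $t5, 2 → $t5=10-2=8
cmp $t5, 0  (cmp 8,0)
bgt L1: taken
lw $t4, 0($t2) → $t4=M[112]=24
and $t3, $t3, $t4 → $t3=0&24=0
add $t2, $t2, 4 → $t2=112+4=116
sub $t5, $t5, 2 → $t5=8-2=6
cmp $t5, 0  (cmp 6,0)
bgt L1: taken
lw $t4, 0($t2) → $t4=M[116]=15
and $t3, $t3, $t4 → $t3=0&15=0
add $t2, $t2, 4 → $t2=116+4=120
sub $t5, $t5, 2 → $t5=6-2=4
cmp $t5, 0  (cmp 4,0)
bgt L1: taken
lw $t4, 0($t2) → $t4=M[120]=-2
After step 35: $t2 = 120.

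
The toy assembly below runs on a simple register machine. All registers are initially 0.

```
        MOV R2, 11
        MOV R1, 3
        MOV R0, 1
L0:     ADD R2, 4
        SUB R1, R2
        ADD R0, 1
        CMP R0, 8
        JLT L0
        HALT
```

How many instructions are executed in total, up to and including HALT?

39

R2=11
R1=3
R0=1
R2=11+4=15
R1=3-15=-12
R0=1+1=2
CMP R0, 8  (cmp 2,8)
JLT L0: taken
R2=15+4=19
R1=(-12)-19=-31
R0=2+1=3
CMP R0, 8  (cmp 3,8)
JLT L0: taken
R2=19+4=23
R1=(-31)-23=-54
R0=3+1=4
CMP R0, 8  (cmp 4,8)
JLT L0: taken
R2=23+4=27
R1=(-54)-27=-81
R0=4+1=5
CMP R0, 8  (cmp 5,8)
JLT L0: taken
R2=27+4=31
R1=(-81)-31=-112
R0=5+1=6
CMP R0, 8  (cmp 6,8)
JLT L0: taken
R2=31+4=35
R1=(-112)-35=-147
R0=6+1=7
CMP R0, 8  (cmp 7,8)
JLT L0: taken
R2=35+4=39
R1=(-147)-39=-186
R0=7+1=8
CMP R0, 8  (cmp 8,8)
JLT L0: not taken
halt.
Total executed instructions: 39.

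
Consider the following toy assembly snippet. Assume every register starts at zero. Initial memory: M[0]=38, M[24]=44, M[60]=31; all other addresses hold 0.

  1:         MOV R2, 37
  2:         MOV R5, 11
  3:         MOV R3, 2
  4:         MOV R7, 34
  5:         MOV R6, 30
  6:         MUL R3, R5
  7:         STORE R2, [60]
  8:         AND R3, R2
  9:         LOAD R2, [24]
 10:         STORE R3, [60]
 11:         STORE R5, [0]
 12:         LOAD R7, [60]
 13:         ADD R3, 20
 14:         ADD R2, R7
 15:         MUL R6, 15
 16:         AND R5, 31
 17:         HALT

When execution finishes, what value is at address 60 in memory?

4

after MOV R2, 37: R2=37
after MOV R5, 11: R5=11
after MOV R3, 2: R3=2
after MOV R7, 34: R7=34
after MOV R6, 30: R6=30
after MUL R3, R5: R3=2*11=22
STORE R2, [60] → M[60]=37
after AND R3, R2: R3=22&37=4
after LOAD R2, [24]: R2=M[24]=44
STORE R3, [60] → M[60]=4
STORE R5, [0] → M[0]=11
after LOAD R7, [60]: R7=M[60]=4
after ADD R3, 20: R3=4+20=24
after ADD R2, R7: R2=44+4=48
after MUL R6, 15: R6=30*15=450
after AND R5, 31: R5=11&31=11
halt.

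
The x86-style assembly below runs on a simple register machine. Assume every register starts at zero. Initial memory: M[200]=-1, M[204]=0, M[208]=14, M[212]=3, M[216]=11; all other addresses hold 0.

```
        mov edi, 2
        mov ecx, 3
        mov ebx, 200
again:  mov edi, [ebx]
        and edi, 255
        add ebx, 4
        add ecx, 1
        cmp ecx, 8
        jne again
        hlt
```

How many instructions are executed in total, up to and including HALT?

after mov edi, 2: edi=2
after mov ecx, 3: ecx=3
after mov ebx, 200: ebx=200
after mov edi, [ebx]: edi=M[200]=-1
after and edi, 255: edi=(-1)&255=255
after add ebx, 4: ebx=200+4=204
after add ecx, 1: ecx=3+1=4
cmp ecx, 8  (cmp 4,8)
jne again: taken
after mov edi, [ebx]: edi=M[204]=0
after and edi, 255: edi=0&255=0
after add ebx, 4: ebx=204+4=208
after add ecx, 1: ecx=4+1=5
cmp ecx, 8  (cmp 5,8)
jne again: taken
after mov edi, [ebx]: edi=M[208]=14
after and edi, 255: edi=14&255=14
after add ebx, 4: ebx=208+4=212
after add ecx, 1: ecx=5+1=6
cmp ecx, 8  (cmp 6,8)
jne again: taken
after mov edi, [ebx]: edi=M[212]=3
after and edi, 255: edi=3&255=3
after add ebx, 4: ebx=212+4=216
after add ecx, 1: ecx=6+1=7
cmp ecx, 8  (cmp 7,8)
jne again: taken
after mov edi, [ebx]: edi=M[216]=11
after and edi, 255: edi=11&255=11
after add ebx, 4: ebx=216+4=220
after add ecx, 1: ecx=7+1=8
cmp ecx, 8  (cmp 8,8)
jne again: not taken
halt.
Total executed instructions: 34.

34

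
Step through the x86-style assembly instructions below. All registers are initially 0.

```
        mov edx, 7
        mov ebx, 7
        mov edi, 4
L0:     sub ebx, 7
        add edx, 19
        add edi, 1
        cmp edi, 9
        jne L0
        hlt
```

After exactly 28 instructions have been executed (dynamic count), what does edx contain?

mov edx, 7 → edx=7
mov ebx, 7 → ebx=7
mov edi, 4 → edi=4
sub ebx, 7 → ebx=7-7=0
add edx, 19 → edx=7+19=26
add edi, 1 → edi=4+1=5
cmp edi, 9  (cmp 5,9)
jne L0: taken
sub ebx, 7 → ebx=0-7=-7
add edx, 19 → edx=26+19=45
add edi, 1 → edi=5+1=6
cmp edi, 9  (cmp 6,9)
jne L0: taken
sub ebx, 7 → ebx=(-7)-7=-14
add edx, 19 → edx=45+19=64
add edi, 1 → edi=6+1=7
cmp edi, 9  (cmp 7,9)
jne L0: taken
sub ebx, 7 → ebx=(-14)-7=-21
add edx, 19 → edx=64+19=83
add edi, 1 → edi=7+1=8
cmp edi, 9  (cmp 8,9)
jne L0: taken
sub ebx, 7 → ebx=(-21)-7=-28
add edx, 19 → edx=83+19=102
add edi, 1 → edi=8+1=9
cmp edi, 9  (cmp 9,9)
jne L0: not taken
After step 28: edx = 102.

102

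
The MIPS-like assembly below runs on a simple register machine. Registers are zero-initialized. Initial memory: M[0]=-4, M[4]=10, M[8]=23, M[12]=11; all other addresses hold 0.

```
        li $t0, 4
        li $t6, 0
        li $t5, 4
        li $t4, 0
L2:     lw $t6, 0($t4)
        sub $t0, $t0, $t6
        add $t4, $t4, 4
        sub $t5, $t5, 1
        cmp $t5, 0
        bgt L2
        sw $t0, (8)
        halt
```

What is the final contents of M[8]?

-36

li $t0, 4 → $t0=4
li $t6, 0 → $t6=0
li $t5, 4 → $t5=4
li $t4, 0 → $t4=0
lw $t6, 0($t4) → $t6=M[0]=-4
sub $t0, $t0, $t6 → $t0=4-(-4)=8
add $t4, $t4, 4 → $t4=0+4=4
sub $t5, $t5, 1 → $t5=4-1=3
cmp $t5, 0  (cmp 3,0)
bgt L2: taken
lw $t6, 0($t4) → $t6=M[4]=10
sub $t0, $t0, $t6 → $t0=8-10=-2
add $t4, $t4, 4 → $t4=4+4=8
sub $t5, $t5, 1 → $t5=3-1=2
cmp $t5, 0  (cmp 2,0)
bgt L2: taken
lw $t6, 0($t4) → $t6=M[8]=23
sub $t0, $t0, $t6 → $t0=(-2)-23=-25
add $t4, $t4, 4 → $t4=8+4=12
sub $t5, $t5, 1 → $t5=2-1=1
cmp $t5, 0  (cmp 1,0)
bgt L2: taken
lw $t6, 0($t4) → $t6=M[12]=11
sub $t0, $t0, $t6 → $t0=(-25)-11=-36
add $t4, $t4, 4 → $t4=12+4=16
sub $t5, $t5, 1 → $t5=1-1=0
cmp $t5, 0  (cmp 0,0)
bgt L2: not taken
sw $t0, (8) → M[8]=-36
halt.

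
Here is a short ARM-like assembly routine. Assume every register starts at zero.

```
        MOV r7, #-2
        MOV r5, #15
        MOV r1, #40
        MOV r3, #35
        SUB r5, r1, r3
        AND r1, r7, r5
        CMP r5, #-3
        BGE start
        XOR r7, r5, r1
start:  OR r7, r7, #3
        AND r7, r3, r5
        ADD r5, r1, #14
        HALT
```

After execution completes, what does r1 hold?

4

MOV r7, #-2 → r7=-2
MOV r5, #15 → r5=15
MOV r1, #40 → r1=40
MOV r3, #35 → r3=35
SUB r5, r1, r3 → r5=40-35=5
AND r1, r7, r5 → r1=(-2)&5=4
CMP r5, #-3  (cmp 5,-3)
BGE start: taken
OR r7, r7, #3 → r7=(-2)|3=-1
AND r7, r3, r5 → r7=35&5=1
ADD r5, r1, #14 → r5=4+14=18
halt.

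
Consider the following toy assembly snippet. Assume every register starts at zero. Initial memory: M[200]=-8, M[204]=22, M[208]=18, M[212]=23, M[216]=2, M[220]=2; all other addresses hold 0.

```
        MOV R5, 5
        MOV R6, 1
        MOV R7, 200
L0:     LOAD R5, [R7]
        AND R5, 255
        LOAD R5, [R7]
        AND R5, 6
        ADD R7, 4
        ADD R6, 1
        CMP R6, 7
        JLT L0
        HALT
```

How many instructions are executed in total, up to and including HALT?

52

MOV R5, 5 → R5=5
MOV R6, 1 → R6=1
MOV R7, 200 → R7=200
LOAD R5, [R7] → R5=M[200]=-8
AND R5, 255 → R5=(-8)&255=248
LOAD R5, [R7] → R5=M[200]=-8
AND R5, 6 → R5=(-8)&6=0
ADD R7, 4 → R7=200+4=204
ADD R6, 1 → R6=1+1=2
CMP R6, 7  (cmp 2,7)
JLT L0: taken
LOAD R5, [R7] → R5=M[204]=22
AND R5, 255 → R5=22&255=22
LOAD R5, [R7] → R5=M[204]=22
AND R5, 6 → R5=22&6=6
ADD R7, 4 → R7=204+4=208
ADD R6, 1 → R6=2+1=3
CMP R6, 7  (cmp 3,7)
JLT L0: taken
LOAD R5, [R7] → R5=M[208]=18
AND R5, 255 → R5=18&255=18
LOAD R5, [R7] → R5=M[208]=18
AND R5, 6 → R5=18&6=2
ADD R7, 4 → R7=208+4=212
ADD R6, 1 → R6=3+1=4
CMP R6, 7  (cmp 4,7)
JLT L0: taken
LOAD R5, [R7] → R5=M[212]=23
AND R5, 255 → R5=23&255=23
LOAD R5, [R7] → R5=M[212]=23
AND R5, 6 → R5=23&6=6
ADD R7, 4 → R7=212+4=216
ADD R6, 1 → R6=4+1=5
CMP R6, 7  (cmp 5,7)
JLT L0: taken
LOAD R5, [R7] → R5=M[216]=2
AND R5, 255 → R5=2&255=2
LOAD R5, [R7] → R5=M[216]=2
AND R5, 6 → R5=2&6=2
ADD R7, 4 → R7=216+4=220
ADD R6, 1 → R6=5+1=6
CMP R6, 7  (cmp 6,7)
JLT L0: taken
LOAD R5, [R7] → R5=M[220]=2
AND R5, 255 → R5=2&255=2
LOAD R5, [R7] → R5=M[220]=2
AND R5, 6 → R5=2&6=2
ADD R7, 4 → R7=220+4=224
ADD R6, 1 → R6=6+1=7
CMP R6, 7  (cmp 7,7)
JLT L0: not taken
halt.
Total executed instructions: 52.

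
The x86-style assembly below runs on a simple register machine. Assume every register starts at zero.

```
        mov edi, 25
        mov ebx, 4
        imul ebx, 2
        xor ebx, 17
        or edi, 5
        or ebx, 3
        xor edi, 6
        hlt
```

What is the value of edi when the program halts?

edi=25
ebx=4
ebx=4*2=8
ebx=8^17=25
edi=25|5=29
ebx=25|3=27
edi=29^6=27
halt.

27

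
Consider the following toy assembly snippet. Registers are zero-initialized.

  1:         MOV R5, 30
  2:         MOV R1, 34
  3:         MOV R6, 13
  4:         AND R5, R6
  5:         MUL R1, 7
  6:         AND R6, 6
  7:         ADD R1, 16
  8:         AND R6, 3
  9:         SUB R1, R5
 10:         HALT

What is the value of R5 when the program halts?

12

R5=30
R1=34
R6=13
R5=30&13=12
R1=34*7=238
R6=13&6=4
R1=238+16=254
R6=4&3=0
R1=254-12=242
halt.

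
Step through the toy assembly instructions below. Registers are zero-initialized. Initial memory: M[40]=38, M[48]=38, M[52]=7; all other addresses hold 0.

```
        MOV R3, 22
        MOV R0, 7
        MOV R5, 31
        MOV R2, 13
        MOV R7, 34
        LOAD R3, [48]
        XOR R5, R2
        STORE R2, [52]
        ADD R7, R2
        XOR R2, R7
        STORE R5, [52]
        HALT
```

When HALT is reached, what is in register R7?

MOV R3, 22 → R3=22
MOV R0, 7 → R0=7
MOV R5, 31 → R5=31
MOV R2, 13 → R2=13
MOV R7, 34 → R7=34
LOAD R3, [48] → R3=M[48]=38
XOR R5, R2 → R5=31^13=18
STORE R2, [52] → M[52]=13
ADD R7, R2 → R7=34+13=47
XOR R2, R7 → R2=13^47=34
STORE R5, [52] → M[52]=18
halt.

47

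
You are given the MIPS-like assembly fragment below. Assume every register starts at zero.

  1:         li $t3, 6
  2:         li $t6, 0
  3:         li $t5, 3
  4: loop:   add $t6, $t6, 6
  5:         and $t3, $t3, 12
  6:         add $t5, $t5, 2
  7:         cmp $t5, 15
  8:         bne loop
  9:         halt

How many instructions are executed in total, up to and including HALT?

$t3=6
$t6=0
$t5=3
$t6=0+6=6
$t3=6&12=4
$t5=3+2=5
cmp $t5, 15  (cmp 5,15)
bne loop: taken
$t6=6+6=12
$t3=4&12=4
$t5=5+2=7
cmp $t5, 15  (cmp 7,15)
bne loop: taken
$t6=12+6=18
$t3=4&12=4
$t5=7+2=9
cmp $t5, 15  (cmp 9,15)
bne loop: taken
$t6=18+6=24
$t3=4&12=4
$t5=9+2=11
cmp $t5, 15  (cmp 11,15)
bne loop: taken
$t6=24+6=30
$t3=4&12=4
$t5=11+2=13
cmp $t5, 15  (cmp 13,15)
bne loop: taken
$t6=30+6=36
$t3=4&12=4
$t5=13+2=15
cmp $t5, 15  (cmp 15,15)
bne loop: not taken
halt.
Total executed instructions: 34.

34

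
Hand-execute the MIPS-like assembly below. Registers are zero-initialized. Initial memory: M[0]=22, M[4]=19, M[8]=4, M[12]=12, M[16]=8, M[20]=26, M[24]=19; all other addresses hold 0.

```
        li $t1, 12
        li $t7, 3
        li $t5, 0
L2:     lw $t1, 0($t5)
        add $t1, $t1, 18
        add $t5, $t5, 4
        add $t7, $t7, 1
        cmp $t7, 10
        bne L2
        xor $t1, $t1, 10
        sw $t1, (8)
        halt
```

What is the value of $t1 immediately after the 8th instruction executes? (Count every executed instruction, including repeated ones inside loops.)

after li $t1, 12: $t1=12
after li $t7, 3: $t7=3
after li $t5, 0: $t5=0
after lw $t1, 0($t5): $t1=M[0]=22
after add $t1, $t1, 18: $t1=22+18=40
after add $t5, $t5, 4: $t5=0+4=4
after add $t7, $t7, 1: $t7=3+1=4
cmp $t7, 10  (cmp 4,10)
After step 8: $t1 = 40.

40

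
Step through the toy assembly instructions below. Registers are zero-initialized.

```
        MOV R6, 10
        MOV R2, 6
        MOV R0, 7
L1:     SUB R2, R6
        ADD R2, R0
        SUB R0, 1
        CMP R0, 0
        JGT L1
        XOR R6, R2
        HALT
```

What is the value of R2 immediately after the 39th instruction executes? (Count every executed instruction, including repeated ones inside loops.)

-36

R6=10
R2=6
R0=7
R2=6-10=-4
R2=(-4)+7=3
R0=7-1=6
CMP R0, 0  (cmp 6,0)
JGT L1: taken
R2=3-10=-7
R2=(-7)+6=-1
R0=6-1=5
CMP R0, 0  (cmp 5,0)
JGT L1: taken
R2=(-1)-10=-11
R2=(-11)+5=-6
R0=5-1=4
CMP R0, 0  (cmp 4,0)
JGT L1: taken
R2=(-6)-10=-16
R2=(-16)+4=-12
R0=4-1=3
CMP R0, 0  (cmp 3,0)
JGT L1: taken
R2=(-12)-10=-22
R2=(-22)+3=-19
R0=3-1=2
CMP R0, 0  (cmp 2,0)
JGT L1: taken
R2=(-19)-10=-29
R2=(-29)+2=-27
R0=2-1=1
CMP R0, 0  (cmp 1,0)
JGT L1: taken
R2=(-27)-10=-37
R2=(-37)+1=-36
R0=1-1=0
CMP R0, 0  (cmp 0,0)
JGT L1: not taken
R6=10^(-36)=-42
After step 39: R2 = -36.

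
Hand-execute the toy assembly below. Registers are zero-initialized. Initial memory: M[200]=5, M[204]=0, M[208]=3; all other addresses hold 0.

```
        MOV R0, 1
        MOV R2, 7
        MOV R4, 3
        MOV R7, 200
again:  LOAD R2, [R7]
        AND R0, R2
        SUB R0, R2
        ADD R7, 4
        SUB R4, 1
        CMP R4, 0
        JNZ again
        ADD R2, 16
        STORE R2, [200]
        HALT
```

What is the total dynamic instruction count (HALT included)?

28

after MOV R0, 1: R0=1
after MOV R2, 7: R2=7
after MOV R4, 3: R4=3
after MOV R7, 200: R7=200
after LOAD R2, [R7]: R2=M[200]=5
after AND R0, R2: R0=1&5=1
after SUB R0, R2: R0=1-5=-4
after ADD R7, 4: R7=200+4=204
after SUB R4, 1: R4=3-1=2
CMP R4, 0  (cmp 2,0)
JNZ again: taken
after LOAD R2, [R7]: R2=M[204]=0
after AND R0, R2: R0=(-4)&0=0
after SUB R0, R2: R0=0-0=0
after ADD R7, 4: R7=204+4=208
after SUB R4, 1: R4=2-1=1
CMP R4, 0  (cmp 1,0)
JNZ again: taken
after LOAD R2, [R7]: R2=M[208]=3
after AND R0, R2: R0=0&3=0
after SUB R0, R2: R0=0-3=-3
after ADD R7, 4: R7=208+4=212
after SUB R4, 1: R4=1-1=0
CMP R4, 0  (cmp 0,0)
JNZ again: not taken
after ADD R2, 16: R2=3+16=19
STORE R2, [200] → M[200]=19
halt.
Total executed instructions: 28.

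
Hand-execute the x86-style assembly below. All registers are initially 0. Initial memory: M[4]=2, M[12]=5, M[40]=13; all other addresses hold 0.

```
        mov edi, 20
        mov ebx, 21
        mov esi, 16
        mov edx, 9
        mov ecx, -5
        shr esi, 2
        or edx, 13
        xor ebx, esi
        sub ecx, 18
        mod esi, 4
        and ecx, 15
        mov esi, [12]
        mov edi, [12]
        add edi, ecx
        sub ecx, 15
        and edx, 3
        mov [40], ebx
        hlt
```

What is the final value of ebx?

17

mov edi, 20 → edi=20
mov ebx, 21 → ebx=21
mov esi, 16 → esi=16
mov edx, 9 → edx=9
mov ecx, -5 → ecx=-5
shr esi, 2 → esi=16>>2=4
or edx, 13 → edx=9|13=13
xor ebx, esi → ebx=21^4=17
sub ecx, 18 → ecx=(-5)-18=-23
mod esi, 4 → esi=4%4=0
and ecx, 15 → ecx=(-23)&15=9
mov esi, [12] → esi=M[12]=5
mov edi, [12] → edi=M[12]=5
add edi, ecx → edi=5+9=14
sub ecx, 15 → ecx=9-15=-6
and edx, 3 → edx=13&3=1
mov [40], ebx → M[40]=17
halt.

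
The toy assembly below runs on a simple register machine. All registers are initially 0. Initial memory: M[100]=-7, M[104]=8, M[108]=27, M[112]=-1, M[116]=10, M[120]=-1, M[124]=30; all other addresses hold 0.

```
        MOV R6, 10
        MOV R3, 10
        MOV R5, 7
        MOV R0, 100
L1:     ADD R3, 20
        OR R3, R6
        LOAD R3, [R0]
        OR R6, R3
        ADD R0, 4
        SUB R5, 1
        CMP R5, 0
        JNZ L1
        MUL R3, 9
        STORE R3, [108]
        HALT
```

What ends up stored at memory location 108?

270

after MOV R6, 10: R6=10
after MOV R3, 10: R3=10
after MOV R5, 7: R5=7
after MOV R0, 100: R0=100
after ADD R3, 20: R3=10+20=30
after OR R3, R6: R3=30|10=30
after LOAD R3, [R0]: R3=M[100]=-7
after OR R6, R3: R6=10|(-7)=-5
after ADD R0, 4: R0=100+4=104
after SUB R5, 1: R5=7-1=6
CMP R5, 0  (cmp 6,0)
JNZ L1: taken
after ADD R3, 20: R3=(-7)+20=13
after OR R3, R6: R3=13|(-5)=-1
after LOAD R3, [R0]: R3=M[104]=8
after OR R6, R3: R6=(-5)|8=-5
after ADD R0, 4: R0=104+4=108
after SUB R5, 1: R5=6-1=5
CMP R5, 0  (cmp 5,0)
JNZ L1: taken
after ADD R3, 20: R3=8+20=28
after OR R3, R6: R3=28|(-5)=-1
after LOAD R3, [R0]: R3=M[108]=27
after OR R6, R3: R6=(-5)|27=-5
after ADD R0, 4: R0=108+4=112
after SUB R5, 1: R5=5-1=4
CMP R5, 0  (cmp 4,0)
JNZ L1: taken
after ADD R3, 20: R3=27+20=47
after OR R3, R6: R3=47|(-5)=-1
after LOAD R3, [R0]: R3=M[112]=-1
after OR R6, R3: R6=(-5)|(-1)=-1
after ADD R0, 4: R0=112+4=116
after SUB R5, 1: R5=4-1=3
CMP R5, 0  (cmp 3,0)
JNZ L1: taken
after ADD R3, 20: R3=(-1)+20=19
after OR R3, R6: R3=19|(-1)=-1
after LOAD R3, [R0]: R3=M[116]=10
after OR R6, R3: R6=(-1)|10=-1
after ADD R0, 4: R0=116+4=120
after SUB R5, 1: R5=3-1=2
CMP R5, 0  (cmp 2,0)
JNZ L1: taken
after ADD R3, 20: R3=10+20=30
after OR R3, R6: R3=30|(-1)=-1
after LOAD R3, [R0]: R3=M[120]=-1
after OR R6, R3: R6=(-1)|(-1)=-1
after ADD R0, 4: R0=120+4=124
after SUB R5, 1: R5=2-1=1
CMP R5, 0  (cmp 1,0)
JNZ L1: taken
after ADD R3, 20: R3=(-1)+20=19
after OR R3, R6: R3=19|(-1)=-1
after LOAD R3, [R0]: R3=M[124]=30
after OR R6, R3: R6=(-1)|30=-1
after ADD R0, 4: R0=124+4=128
after SUB R5, 1: R5=1-1=0
CMP R5, 0  (cmp 0,0)
JNZ L1: not taken
after MUL R3, 9: R3=30*9=270
STORE R3, [108] → M[108]=270
halt.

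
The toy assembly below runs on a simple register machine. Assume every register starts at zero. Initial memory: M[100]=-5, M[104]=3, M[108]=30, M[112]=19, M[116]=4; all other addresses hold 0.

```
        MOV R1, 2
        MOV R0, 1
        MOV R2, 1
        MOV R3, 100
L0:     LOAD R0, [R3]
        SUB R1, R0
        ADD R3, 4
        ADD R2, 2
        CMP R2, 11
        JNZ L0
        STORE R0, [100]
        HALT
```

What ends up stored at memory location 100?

4

after MOV R1, 2: R1=2
after MOV R0, 1: R0=1
after MOV R2, 1: R2=1
after MOV R3, 100: R3=100
after LOAD R0, [R3]: R0=M[100]=-5
after SUB R1, R0: R1=2-(-5)=7
after ADD R3, 4: R3=100+4=104
after ADD R2, 2: R2=1+2=3
CMP R2, 11  (cmp 3,11)
JNZ L0: taken
after LOAD R0, [R3]: R0=M[104]=3
after SUB R1, R0: R1=7-3=4
after ADD R3, 4: R3=104+4=108
after ADD R2, 2: R2=3+2=5
CMP R2, 11  (cmp 5,11)
JNZ L0: taken
after LOAD R0, [R3]: R0=M[108]=30
after SUB R1, R0: R1=4-30=-26
after ADD R3, 4: R3=108+4=112
after ADD R2, 2: R2=5+2=7
CMP R2, 11  (cmp 7,11)
JNZ L0: taken
after LOAD R0, [R3]: R0=M[112]=19
after SUB R1, R0: R1=(-26)-19=-45
after ADD R3, 4: R3=112+4=116
after ADD R2, 2: R2=7+2=9
CMP R2, 11  (cmp 9,11)
JNZ L0: taken
after LOAD R0, [R3]: R0=M[116]=4
after SUB R1, R0: R1=(-45)-4=-49
after ADD R3, 4: R3=116+4=120
after ADD R2, 2: R2=9+2=11
CMP R2, 11  (cmp 11,11)
JNZ L0: not taken
STORE R0, [100] → M[100]=4
halt.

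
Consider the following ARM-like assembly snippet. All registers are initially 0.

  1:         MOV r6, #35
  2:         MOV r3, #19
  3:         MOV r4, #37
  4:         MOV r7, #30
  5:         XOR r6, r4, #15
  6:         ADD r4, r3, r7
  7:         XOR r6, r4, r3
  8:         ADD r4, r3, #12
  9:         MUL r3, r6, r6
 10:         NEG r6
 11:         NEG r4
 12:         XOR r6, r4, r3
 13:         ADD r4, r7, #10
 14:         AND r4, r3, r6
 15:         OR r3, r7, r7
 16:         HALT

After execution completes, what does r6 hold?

-1179

after MOV r6, #35: r6=35
after MOV r3, #19: r3=19
after MOV r4, #37: r4=37
after MOV r7, #30: r7=30
after XOR r6, r4, #15: r6=37^15=42
after ADD r4, r3, r7: r4=19+30=49
after XOR r6, r4, r3: r6=49^19=34
after ADD r4, r3, #12: r4=19+12=31
after MUL r3, r6, r6: r3=34*34=1156
after NEG r6: r6=-(34)=-34
after NEG r4: r4=-(31)=-31
after XOR r6, r4, r3: r6=(-31)^1156=-1179
after ADD r4, r7, #10: r4=30+10=40
after AND r4, r3, r6: r4=1156&(-1179)=4
after OR r3, r7, r7: r3=30|30=30
halt.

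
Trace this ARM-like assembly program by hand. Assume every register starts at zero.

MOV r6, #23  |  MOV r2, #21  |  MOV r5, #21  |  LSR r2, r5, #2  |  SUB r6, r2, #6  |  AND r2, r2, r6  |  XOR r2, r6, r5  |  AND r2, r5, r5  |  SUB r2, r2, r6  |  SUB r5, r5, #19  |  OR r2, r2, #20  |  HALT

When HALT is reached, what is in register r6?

after MOV r6, #23: r6=23
after MOV r2, #21: r2=21
after MOV r5, #21: r5=21
after LSR r2, r5, #2: r2=21>>2=5
after SUB r6, r2, #6: r6=5-6=-1
after AND r2, r2, r6: r2=5&(-1)=5
after XOR r2, r6, r5: r2=(-1)^21=-22
after AND r2, r5, r5: r2=21&21=21
after SUB r2, r2, r6: r2=21-(-1)=22
after SUB r5, r5, #19: r5=21-19=2
after OR r2, r2, #20: r2=22|20=22
halt.

-1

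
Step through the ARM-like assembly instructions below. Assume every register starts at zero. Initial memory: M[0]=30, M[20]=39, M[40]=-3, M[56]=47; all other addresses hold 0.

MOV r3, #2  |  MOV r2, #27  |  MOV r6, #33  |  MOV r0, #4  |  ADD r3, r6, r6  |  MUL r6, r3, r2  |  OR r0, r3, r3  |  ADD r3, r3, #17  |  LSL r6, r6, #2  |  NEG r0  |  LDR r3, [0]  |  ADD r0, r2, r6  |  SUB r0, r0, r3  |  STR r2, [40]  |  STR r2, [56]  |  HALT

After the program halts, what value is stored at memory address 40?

after MOV r3, #2: r3=2
after MOV r2, #27: r2=27
after MOV r6, #33: r6=33
after MOV r0, #4: r0=4
after ADD r3, r6, r6: r3=33+33=66
after MUL r6, r3, r2: r6=66*27=1782
after OR r0, r3, r3: r0=66|66=66
after ADD r3, r3, #17: r3=66+17=83
after LSL r6, r6, #2: r6=1782<<2=7128
after NEG r0: r0=-(66)=-66
after LDR r3, [0]: r3=M[0]=30
after ADD r0, r2, r6: r0=27+7128=7155
after SUB r0, r0, r3: r0=7155-30=7125
STR r2, [40] → M[40]=27
STR r2, [56] → M[56]=27
halt.

27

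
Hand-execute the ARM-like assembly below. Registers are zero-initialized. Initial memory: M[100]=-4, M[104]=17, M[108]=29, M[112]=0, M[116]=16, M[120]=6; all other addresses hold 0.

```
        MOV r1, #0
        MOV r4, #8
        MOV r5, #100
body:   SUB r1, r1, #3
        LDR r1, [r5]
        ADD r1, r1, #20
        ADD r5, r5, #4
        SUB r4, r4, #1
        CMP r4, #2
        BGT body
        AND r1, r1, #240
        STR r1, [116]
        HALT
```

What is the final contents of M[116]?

MOV r1, #0 → r1=0
MOV r4, #8 → r4=8
MOV r5, #100 → r5=100
SUB r1, r1, #3 → r1=0-3=-3
LDR r1, [r5] → r1=M[100]=-4
ADD r1, r1, #20 → r1=(-4)+20=16
ADD r5, r5, #4 → r5=100+4=104
SUB r4, r4, #1 → r4=8-1=7
CMP r4, #2  (cmp 7,2)
BGT body: taken
SUB r1, r1, #3 → r1=16-3=13
LDR r1, [r5] → r1=M[104]=17
ADD r1, r1, #20 → r1=17+20=37
ADD r5, r5, #4 → r5=104+4=108
SUB r4, r4, #1 → r4=7-1=6
CMP r4, #2  (cmp 6,2)
BGT body: taken
SUB r1, r1, #3 → r1=37-3=34
LDR r1, [r5] → r1=M[108]=29
ADD r1, r1, #20 → r1=29+20=49
ADD r5, r5, #4 → r5=108+4=112
SUB r4, r4, #1 → r4=6-1=5
CMP r4, #2  (cmp 5,2)
BGT body: taken
SUB r1, r1, #3 → r1=49-3=46
LDR r1, [r5] → r1=M[112]=0
ADD r1, r1, #20 → r1=0+20=20
ADD r5, r5, #4 → r5=112+4=116
SUB r4, r4, #1 → r4=5-1=4
CMP r4, #2  (cmp 4,2)
BGT body: taken
SUB r1, r1, #3 → r1=20-3=17
LDR r1, [r5] → r1=M[116]=16
ADD r1, r1, #20 → r1=16+20=36
ADD r5, r5, #4 → r5=116+4=120
SUB r4, r4, #1 → r4=4-1=3
CMP r4, #2  (cmp 3,2)
BGT body: taken
SUB r1, r1, #3 → r1=36-3=33
LDR r1, [r5] → r1=M[120]=6
ADD r1, r1, #20 → r1=6+20=26
ADD r5, r5, #4 → r5=120+4=124
SUB r4, r4, #1 → r4=3-1=2
CMP r4, #2  (cmp 2,2)
BGT body: not taken
AND r1, r1, #240 → r1=26&240=16
STR r1, [116] → M[116]=16
halt.

16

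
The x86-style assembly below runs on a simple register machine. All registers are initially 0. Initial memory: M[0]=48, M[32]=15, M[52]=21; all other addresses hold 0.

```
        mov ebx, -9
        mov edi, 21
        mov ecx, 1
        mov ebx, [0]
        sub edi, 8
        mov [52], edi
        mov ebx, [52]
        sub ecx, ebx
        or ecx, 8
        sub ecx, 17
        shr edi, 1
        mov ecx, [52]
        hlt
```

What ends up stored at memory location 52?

13

after mov ebx, -9: ebx=-9
after mov edi, 21: edi=21
after mov ecx, 1: ecx=1
after mov ebx, [0]: ebx=M[0]=48
after sub edi, 8: edi=21-8=13
mov [52], edi → M[52]=13
after mov ebx, [52]: ebx=M[52]=13
after sub ecx, ebx: ecx=1-13=-12
after or ecx, 8: ecx=(-12)|8=-4
after sub ecx, 17: ecx=(-4)-17=-21
after shr edi, 1: edi=13>>1=6
after mov ecx, [52]: ecx=M[52]=13
halt.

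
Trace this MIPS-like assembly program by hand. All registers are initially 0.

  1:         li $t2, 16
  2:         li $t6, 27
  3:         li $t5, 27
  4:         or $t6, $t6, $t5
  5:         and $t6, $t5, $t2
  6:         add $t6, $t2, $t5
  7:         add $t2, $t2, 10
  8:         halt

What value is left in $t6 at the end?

43

$t2=16
$t6=27
$t5=27
$t6=27|27=27
$t6=27&16=16
$t6=16+27=43
$t2=16+10=26
halt.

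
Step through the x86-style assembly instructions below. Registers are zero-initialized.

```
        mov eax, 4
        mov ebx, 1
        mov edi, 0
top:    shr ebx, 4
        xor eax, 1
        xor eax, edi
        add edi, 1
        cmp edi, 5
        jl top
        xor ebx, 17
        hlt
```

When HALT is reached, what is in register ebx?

17

mov eax, 4 → eax=4
mov ebx, 1 → ebx=1
mov edi, 0 → edi=0
shr ebx, 4 → ebx=1>>4=0
xor eax, 1 → eax=4^1=5
xor eax, edi → eax=5^0=5
add edi, 1 → edi=0+1=1
cmp edi, 5  (cmp 1,5)
jl top: taken
shr ebx, 4 → ebx=0>>4=0
xor eax, 1 → eax=5^1=4
xor eax, edi → eax=4^1=5
add edi, 1 → edi=1+1=2
cmp edi, 5  (cmp 2,5)
jl top: taken
shr ebx, 4 → ebx=0>>4=0
xor eax, 1 → eax=5^1=4
xor eax, edi → eax=4^2=6
add edi, 1 → edi=2+1=3
cmp edi, 5  (cmp 3,5)
jl top: taken
shr ebx, 4 → ebx=0>>4=0
xor eax, 1 → eax=6^1=7
xor eax, edi → eax=7^3=4
add edi, 1 → edi=3+1=4
cmp edi, 5  (cmp 4,5)
jl top: taken
shr ebx, 4 → ebx=0>>4=0
xor eax, 1 → eax=4^1=5
xor eax, edi → eax=5^4=1
add edi, 1 → edi=4+1=5
cmp edi, 5  (cmp 5,5)
jl top: not taken
xor ebx, 17 → ebx=0^17=17
halt.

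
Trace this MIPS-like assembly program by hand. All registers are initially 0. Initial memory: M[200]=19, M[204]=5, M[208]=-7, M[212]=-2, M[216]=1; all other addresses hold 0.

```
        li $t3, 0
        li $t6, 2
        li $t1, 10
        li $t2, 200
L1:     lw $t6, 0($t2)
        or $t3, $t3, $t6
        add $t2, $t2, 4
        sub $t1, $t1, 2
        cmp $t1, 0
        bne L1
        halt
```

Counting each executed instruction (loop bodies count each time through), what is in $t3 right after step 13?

23

$t3=0
$t6=2
$t1=10
$t2=200
$t6=M[200]=19
$t3=0|19=19
$t2=200+4=204
$t1=10-2=8
cmp $t1, 0  (cmp 8,0)
bne L1: taken
$t6=M[204]=5
$t3=19|5=23
$t2=204+4=208
After step 13: $t3 = 23.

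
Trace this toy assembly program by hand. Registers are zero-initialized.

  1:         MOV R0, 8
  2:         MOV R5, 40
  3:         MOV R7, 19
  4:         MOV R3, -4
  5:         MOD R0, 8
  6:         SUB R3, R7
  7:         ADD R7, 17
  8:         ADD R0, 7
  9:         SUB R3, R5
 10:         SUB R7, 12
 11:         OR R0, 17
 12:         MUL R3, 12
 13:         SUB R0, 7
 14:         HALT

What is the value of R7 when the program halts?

24

R0=8
R5=40
R7=19
R3=-4
R0=8%8=0
R3=(-4)-19=-23
R7=19+17=36
R0=0+7=7
R3=(-23)-40=-63
R7=36-12=24
R0=7|17=23
R3=(-63)*12=-756
R0=23-7=16
halt.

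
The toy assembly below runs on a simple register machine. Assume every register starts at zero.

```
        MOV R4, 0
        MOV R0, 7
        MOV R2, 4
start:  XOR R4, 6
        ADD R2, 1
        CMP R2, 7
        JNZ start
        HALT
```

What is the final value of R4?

after MOV R4, 0: R4=0
after MOV R0, 7: R0=7
after MOV R2, 4: R2=4
after XOR R4, 6: R4=0^6=6
after ADD R2, 1: R2=4+1=5
CMP R2, 7  (cmp 5,7)
JNZ start: taken
after XOR R4, 6: R4=6^6=0
after ADD R2, 1: R2=5+1=6
CMP R2, 7  (cmp 6,7)
JNZ start: taken
after XOR R4, 6: R4=0^6=6
after ADD R2, 1: R2=6+1=7
CMP R2, 7  (cmp 7,7)
JNZ start: not taken
halt.

6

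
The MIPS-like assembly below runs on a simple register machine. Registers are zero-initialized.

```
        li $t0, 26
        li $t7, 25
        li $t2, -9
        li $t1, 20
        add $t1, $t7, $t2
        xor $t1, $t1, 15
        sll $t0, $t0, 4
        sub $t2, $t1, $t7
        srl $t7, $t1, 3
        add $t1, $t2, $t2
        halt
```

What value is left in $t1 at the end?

$t0=26
$t7=25
$t2=-9
$t1=20
$t1=25+(-9)=16
$t1=16^15=31
$t0=26<<4=416
$t2=31-25=6
$t7=31>>3=3
$t1=6+6=12
halt.

12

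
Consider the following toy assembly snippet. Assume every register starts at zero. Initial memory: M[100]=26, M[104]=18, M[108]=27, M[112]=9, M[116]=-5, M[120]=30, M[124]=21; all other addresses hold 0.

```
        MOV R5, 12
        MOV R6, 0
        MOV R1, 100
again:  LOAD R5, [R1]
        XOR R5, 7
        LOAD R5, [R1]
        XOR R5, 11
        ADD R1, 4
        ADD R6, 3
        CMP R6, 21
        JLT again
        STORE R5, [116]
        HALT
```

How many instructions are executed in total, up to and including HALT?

61

after MOV R5, 12: R5=12
after MOV R6, 0: R6=0
after MOV R1, 100: R1=100
after LOAD R5, [R1]: R5=M[100]=26
after XOR R5, 7: R5=26^7=29
after LOAD R5, [R1]: R5=M[100]=26
after XOR R5, 11: R5=26^11=17
after ADD R1, 4: R1=100+4=104
after ADD R6, 3: R6=0+3=3
CMP R6, 21  (cmp 3,21)
JLT again: taken
after LOAD R5, [R1]: R5=M[104]=18
after XOR R5, 7: R5=18^7=21
after LOAD R5, [R1]: R5=M[104]=18
after XOR R5, 11: R5=18^11=25
after ADD R1, 4: R1=104+4=108
after ADD R6, 3: R6=3+3=6
CMP R6, 21  (cmp 6,21)
JLT again: taken
after LOAD R5, [R1]: R5=M[108]=27
after XOR R5, 7: R5=27^7=28
after LOAD R5, [R1]: R5=M[108]=27
after XOR R5, 11: R5=27^11=16
after ADD R1, 4: R1=108+4=112
after ADD R6, 3: R6=6+3=9
CMP R6, 21  (cmp 9,21)
JLT again: taken
after LOAD R5, [R1]: R5=M[112]=9
after XOR R5, 7: R5=9^7=14
after LOAD R5, [R1]: R5=M[112]=9
after XOR R5, 11: R5=9^11=2
after ADD R1, 4: R1=112+4=116
after ADD R6, 3: R6=9+3=12
CMP R6, 21  (cmp 12,21)
JLT again: taken
after LOAD R5, [R1]: R5=M[116]=-5
after XOR R5, 7: R5=(-5)^7=-4
after LOAD R5, [R1]: R5=M[116]=-5
after XOR R5, 11: R5=(-5)^11=-16
after ADD R1, 4: R1=116+4=120
after ADD R6, 3: R6=12+3=15
CMP R6, 21  (cmp 15,21)
JLT again: taken
after LOAD R5, [R1]: R5=M[120]=30
after XOR R5, 7: R5=30^7=25
after LOAD R5, [R1]: R5=M[120]=30
after XOR R5, 11: R5=30^11=21
after ADD R1, 4: R1=120+4=124
after ADD R6, 3: R6=15+3=18
CMP R6, 21  (cmp 18,21)
JLT again: taken
after LOAD R5, [R1]: R5=M[124]=21
after XOR R5, 7: R5=21^7=18
after LOAD R5, [R1]: R5=M[124]=21
after XOR R5, 11: R5=21^11=30
after ADD R1, 4: R1=124+4=128
after ADD R6, 3: R6=18+3=21
CMP R6, 21  (cmp 21,21)
JLT again: not taken
STORE R5, [116] → M[116]=30
halt.
Total executed instructions: 61.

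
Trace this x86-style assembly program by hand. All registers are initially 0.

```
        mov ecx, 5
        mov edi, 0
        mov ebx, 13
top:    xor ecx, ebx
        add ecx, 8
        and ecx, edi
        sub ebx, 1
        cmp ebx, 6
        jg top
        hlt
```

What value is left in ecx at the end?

0

mov ecx, 5 → ecx=5
mov edi, 0 → edi=0
mov ebx, 13 → ebx=13
xor ecx, ebx → ecx=5^13=8
add ecx, 8 → ecx=8+8=16
and ecx, edi → ecx=16&0=0
sub ebx, 1 → ebx=13-1=12
cmp ebx, 6  (cmp 12,6)
jg top: taken
xor ecx, ebx → ecx=0^12=12
add ecx, 8 → ecx=12+8=20
and ecx, edi → ecx=20&0=0
sub ebx, 1 → ebx=12-1=11
cmp ebx, 6  (cmp 11,6)
jg top: taken
xor ecx, ebx → ecx=0^11=11
add ecx, 8 → ecx=11+8=19
and ecx, edi → ecx=19&0=0
sub ebx, 1 → ebx=11-1=10
cmp ebx, 6  (cmp 10,6)
jg top: taken
xor ecx, ebx → ecx=0^10=10
add ecx, 8 → ecx=10+8=18
and ecx, edi → ecx=18&0=0
sub ebx, 1 → ebx=10-1=9
cmp ebx, 6  (cmp 9,6)
jg top: taken
xor ecx, ebx → ecx=0^9=9
add ecx, 8 → ecx=9+8=17
and ecx, edi → ecx=17&0=0
sub ebx, 1 → ebx=9-1=8
cmp ebx, 6  (cmp 8,6)
jg top: taken
xor ecx, ebx → ecx=0^8=8
add ecx, 8 → ecx=8+8=16
and ecx, edi → ecx=16&0=0
sub ebx, 1 → ebx=8-1=7
cmp ebx, 6  (cmp 7,6)
jg top: taken
xor ecx, ebx → ecx=0^7=7
add ecx, 8 → ecx=7+8=15
and ecx, edi → ecx=15&0=0
sub ebx, 1 → ebx=7-1=6
cmp ebx, 6  (cmp 6,6)
jg top: not taken
halt.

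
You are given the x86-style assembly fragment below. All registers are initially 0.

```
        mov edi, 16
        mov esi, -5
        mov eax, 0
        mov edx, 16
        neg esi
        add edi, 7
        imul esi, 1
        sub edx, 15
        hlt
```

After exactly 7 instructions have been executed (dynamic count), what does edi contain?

mov edi, 16 → edi=16
mov esi, -5 → esi=-5
mov eax, 0 → eax=0
mov edx, 16 → edx=16
neg esi → esi=-(-5)=5
add edi, 7 → edi=16+7=23
imul esi, 1 → esi=5*1=5
After step 7: edi = 23.

23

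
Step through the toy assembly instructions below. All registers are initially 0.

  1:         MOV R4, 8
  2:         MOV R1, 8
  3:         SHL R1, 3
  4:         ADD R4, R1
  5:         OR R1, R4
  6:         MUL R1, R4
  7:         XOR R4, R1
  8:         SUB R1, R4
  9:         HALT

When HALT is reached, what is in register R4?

R4=8
R1=8
R1=8<<3=64
R4=8+64=72
R1=64|72=72
R1=72*72=5184
R4=72^5184=5128
R1=5184-5128=56
halt.

5128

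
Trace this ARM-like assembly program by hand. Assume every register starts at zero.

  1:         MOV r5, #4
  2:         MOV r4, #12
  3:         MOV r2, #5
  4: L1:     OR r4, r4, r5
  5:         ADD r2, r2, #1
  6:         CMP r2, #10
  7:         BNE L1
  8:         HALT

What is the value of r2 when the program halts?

10

after MOV r5, #4: r5=4
after MOV r4, #12: r4=12
after MOV r2, #5: r2=5
after OR r4, r4, r5: r4=12|4=12
after ADD r2, r2, #1: r2=5+1=6
CMP r2, #10  (cmp 6,10)
BNE L1: taken
after OR r4, r4, r5: r4=12|4=12
after ADD r2, r2, #1: r2=6+1=7
CMP r2, #10  (cmp 7,10)
BNE L1: taken
after OR r4, r4, r5: r4=12|4=12
after ADD r2, r2, #1: r2=7+1=8
CMP r2, #10  (cmp 8,10)
BNE L1: taken
after OR r4, r4, r5: r4=12|4=12
after ADD r2, r2, #1: r2=8+1=9
CMP r2, #10  (cmp 9,10)
BNE L1: taken
after OR r4, r4, r5: r4=12|4=12
after ADD r2, r2, #1: r2=9+1=10
CMP r2, #10  (cmp 10,10)
BNE L1: not taken
halt.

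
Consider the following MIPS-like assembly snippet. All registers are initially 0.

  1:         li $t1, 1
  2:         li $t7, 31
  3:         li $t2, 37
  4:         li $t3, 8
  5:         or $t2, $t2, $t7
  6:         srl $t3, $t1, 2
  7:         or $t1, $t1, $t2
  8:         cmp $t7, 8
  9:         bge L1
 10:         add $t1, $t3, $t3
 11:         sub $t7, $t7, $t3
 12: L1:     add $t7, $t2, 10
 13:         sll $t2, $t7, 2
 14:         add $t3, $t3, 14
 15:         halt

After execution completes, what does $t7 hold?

$t1=1
$t7=31
$t2=37
$t3=8
$t2=37|31=63
$t3=1>>2=0
$t1=1|63=63
cmp $t7, 8  (cmp 31,8)
bge L1: taken
$t7=63+10=73
$t2=73<<2=292
$t3=0+14=14
halt.

73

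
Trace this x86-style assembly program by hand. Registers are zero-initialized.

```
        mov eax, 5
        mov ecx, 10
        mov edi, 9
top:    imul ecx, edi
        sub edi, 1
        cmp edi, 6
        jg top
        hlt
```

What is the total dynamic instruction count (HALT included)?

after mov eax, 5: eax=5
after mov ecx, 10: ecx=10
after mov edi, 9: edi=9
after imul ecx, edi: ecx=10*9=90
after sub edi, 1: edi=9-1=8
cmp edi, 6  (cmp 8,6)
jg top: taken
after imul ecx, edi: ecx=90*8=720
after sub edi, 1: edi=8-1=7
cmp edi, 6  (cmp 7,6)
jg top: taken
after imul ecx, edi: ecx=720*7=5040
after sub edi, 1: edi=7-1=6
cmp edi, 6  (cmp 6,6)
jg top: not taken
halt.
Total executed instructions: 16.

16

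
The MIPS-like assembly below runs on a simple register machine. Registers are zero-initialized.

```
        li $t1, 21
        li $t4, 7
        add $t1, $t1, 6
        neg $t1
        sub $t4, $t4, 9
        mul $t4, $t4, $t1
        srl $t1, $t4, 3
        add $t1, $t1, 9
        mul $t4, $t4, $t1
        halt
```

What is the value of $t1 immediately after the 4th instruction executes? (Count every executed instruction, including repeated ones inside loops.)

li $t1, 21 → $t1=21
li $t4, 7 → $t4=7
add $t1, $t1, 6 → $t1=21+6=27
neg $t1 → $t1=-(27)=-27
After step 4: $t1 = -27.

-27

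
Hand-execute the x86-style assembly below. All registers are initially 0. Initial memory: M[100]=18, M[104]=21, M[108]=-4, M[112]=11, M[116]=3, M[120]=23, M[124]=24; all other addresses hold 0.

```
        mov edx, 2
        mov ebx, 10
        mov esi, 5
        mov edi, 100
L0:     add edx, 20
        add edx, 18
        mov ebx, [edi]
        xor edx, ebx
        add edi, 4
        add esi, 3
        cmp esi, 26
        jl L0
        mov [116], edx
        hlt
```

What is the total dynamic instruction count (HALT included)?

62

after mov edx, 2: edx=2
after mov ebx, 10: ebx=10
after mov esi, 5: esi=5
after mov edi, 100: edi=100
after add edx, 20: edx=2+20=22
after add edx, 18: edx=22+18=40
after mov ebx, [edi]: ebx=M[100]=18
after xor edx, ebx: edx=40^18=58
after add edi, 4: edi=100+4=104
after add esi, 3: esi=5+3=8
cmp esi, 26  (cmp 8,26)
jl L0: taken
after add edx, 20: edx=58+20=78
after add edx, 18: edx=78+18=96
after mov ebx, [edi]: ebx=M[104]=21
after xor edx, ebx: edx=96^21=117
after add edi, 4: edi=104+4=108
after add esi, 3: esi=8+3=11
cmp esi, 26  (cmp 11,26)
jl L0: taken
after add edx, 20: edx=117+20=137
after add edx, 18: edx=137+18=155
after mov ebx, [edi]: ebx=M[108]=-4
after xor edx, ebx: edx=155^(-4)=-153
after add edi, 4: edi=108+4=112
after add esi, 3: esi=11+3=14
cmp esi, 26  (cmp 14,26)
jl L0: taken
after add edx, 20: edx=(-153)+20=-133
after add edx, 18: edx=(-133)+18=-115
after mov ebx, [edi]: ebx=M[112]=11
after xor edx, ebx: edx=(-115)^11=-122
after add edi, 4: edi=112+4=116
after add esi, 3: esi=14+3=17
cmp esi, 26  (cmp 17,26)
jl L0: taken
after add edx, 20: edx=(-122)+20=-102
after add edx, 18: edx=(-102)+18=-84
after mov ebx, [edi]: ebx=M[116]=3
after xor edx, ebx: edx=(-84)^3=-81
after add edi, 4: edi=116+4=120
after add esi, 3: esi=17+3=20
cmp esi, 26  (cmp 20,26)
jl L0: taken
after add edx, 20: edx=(-81)+20=-61
after add edx, 18: edx=(-61)+18=-43
after mov ebx, [edi]: ebx=M[120]=23
after xor edx, ebx: edx=(-43)^23=-62
after add edi, 4: edi=120+4=124
after add esi, 3: esi=20+3=23
cmp esi, 26  (cmp 23,26)
jl L0: taken
after add edx, 20: edx=(-62)+20=-42
after add edx, 18: edx=(-42)+18=-24
after mov ebx, [edi]: ebx=M[124]=24
after xor edx, ebx: edx=(-24)^24=-16
after add edi, 4: edi=124+4=128
after add esi, 3: esi=23+3=26
cmp esi, 26  (cmp 26,26)
jl L0: not taken
mov [116], edx → M[116]=-16
halt.
Total executed instructions: 62.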